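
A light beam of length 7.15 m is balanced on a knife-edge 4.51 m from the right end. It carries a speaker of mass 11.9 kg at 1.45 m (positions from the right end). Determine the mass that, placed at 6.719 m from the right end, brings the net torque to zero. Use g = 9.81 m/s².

Choose the knife-edge (at 4.51 m from the right end) as the axis so the support reaction has zero arm there.
Speaker: 11.9 × 9.81 = 116.7 N down at 1.45 m → arm 3.06 m, τ = 116.7 × 3.06 = 357.1 N·m clockwise.
Net moment of known loads = 357.1 N·m clockwise.
An unknown mass m at 6.719 m has arm 2.209 m; its moment is m·g·2.209 counterclockwise.
Στ = 0 ⇒ m × 9.81 × 2.209 = 357.1 ⇒ m = 357.1 / (9.81 × 2.209) = 16.5 kg.

m ≈ 16.5 kg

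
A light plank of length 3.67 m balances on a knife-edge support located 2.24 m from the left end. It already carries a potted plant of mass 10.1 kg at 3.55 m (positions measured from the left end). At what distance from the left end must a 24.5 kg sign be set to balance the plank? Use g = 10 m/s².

x ≈ 1.7 m from the left end

Take moments about the knife-edge support (at 2.24 m from the left end).
Potted plant: 10.1 × 10 = 101 N down at 3.55 m → arm 1.31 m, τ = 101 × 1.31 = 132.3 N·m clockwise.
Net moment of existing loads = 132.3 N·m clockwise.
The sign weighs 24.5 × 10 = 245 N and must supply an equal counterclockwise moment, so its lever arm about the knife-edge support is 132.3 / 245 = 0.54 m.
That puts it at 2.24 − 0.54 = 1.7 m from the left end.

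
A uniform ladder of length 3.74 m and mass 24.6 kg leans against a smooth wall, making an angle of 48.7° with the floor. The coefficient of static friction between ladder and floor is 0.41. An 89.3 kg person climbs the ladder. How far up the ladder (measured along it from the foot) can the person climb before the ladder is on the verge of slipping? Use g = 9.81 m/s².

Taking torques about the foot of the ladder:
Ladder weight 24.6×9.81 = 241.3 N acts at 1.87 m along the ladder; its horizontal arm is 1.87·cos48.7° = 1.234 m → τ = 297.8 N·m clockwise.
Person weight 89.3×9.81 = 876 N at distance d → arm d·cos48.7° → τ = 876·d·0.66 clockwise.
Wall normal N at the top has arm L sinθ = 2.81 m counterclockwise, so Στ = 0 gives N·2.81 = 297.8 + 578.2·d.
ΣFy = 0 ⇒ N_floor = 1117 N, so the maximum friction is μ_s·N_floor = 0.41×1117 = 458 N. ΣFx = 0 ⇒ N_wall = f, so at the slipping point N = 458 N.
Substituting: 458×2.81 = 297.8 + 578.2·d ⇒ d = (1287 − 297.8) / 578.2 = 1.71 m.

d ≈ 1.71 m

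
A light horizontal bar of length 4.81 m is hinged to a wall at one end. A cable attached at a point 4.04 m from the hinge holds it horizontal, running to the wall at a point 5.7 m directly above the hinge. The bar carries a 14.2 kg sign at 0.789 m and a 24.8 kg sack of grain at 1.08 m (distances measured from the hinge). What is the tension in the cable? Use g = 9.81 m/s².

Choose the hinge as the axis so the unknown hinge reaction has zero arm there.
Sign: 14.2 × 9.81 = 139.3 N down at 0.789 m → arm 0.789 m, τ = 139.3 × 0.789 = 109.9 N·m clockwise.
Sack of grain: 24.8 × 9.81 = 243.3 N down at 1.08 m → arm 1.08 m, τ = 243.3 × 1.08 = 262.8 N·m clockwise.
Total clockwise load moment = 372.7 N·m.
The cable tension T acts at 4.04 m; only its component perpendicular to the bar, T sinθ, produces torque. sinθ = h/√(h²+d²) = 5.7/√(5.7²+4.04²) = 0.8159.
For rotational equilibrium, T × 4.04 × 0.8159 = 372.7, so T = 372.7 / 3.296 = 113 N.

T ≈ 113 N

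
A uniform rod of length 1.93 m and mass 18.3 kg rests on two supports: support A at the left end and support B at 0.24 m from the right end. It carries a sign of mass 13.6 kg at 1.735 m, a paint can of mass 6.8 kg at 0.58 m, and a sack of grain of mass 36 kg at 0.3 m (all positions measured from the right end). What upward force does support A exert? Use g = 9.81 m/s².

R_A ≈ 221 N

Choose support B as the axis so its reaction then has zero moment arm.
Beam weight: 18.3 × 9.81 = 179.5 N down at 0.965 m → arm 0.725 m, τ = 179.5 × 0.725 = 130.1 N·m counterclockwise.
Sign: 13.6 × 9.81 = 133.4 N down at 1.735 m → arm 1.495 m, τ = 133.4 × 1.495 = 199.4 N·m counterclockwise.
Paint can: 6.8 × 9.81 = 66.71 N down at 0.58 m → arm 0.34 m, τ = 66.71 × 0.34 = 22.68 N·m counterclockwise.
Sack of grain: 36 × 9.81 = 353.2 N down at 0.3 m → arm 0.06 m, τ = 353.2 × 0.06 = 21.19 N·m counterclockwise.
Net load moment about support B = 373.4 N·m counterclockwise.
Reaction R at support A is upward at 1.93 m, arm 1.69 m → moment R × 1.69 clockwise.
For rotational equilibrium, R × 1.69 = 373.4, so R = 221 N.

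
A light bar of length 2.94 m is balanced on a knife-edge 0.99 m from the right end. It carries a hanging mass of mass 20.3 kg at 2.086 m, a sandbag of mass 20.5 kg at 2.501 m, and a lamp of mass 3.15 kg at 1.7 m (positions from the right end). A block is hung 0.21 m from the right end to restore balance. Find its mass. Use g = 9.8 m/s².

About the knife-edge (at 0.99 m from the right end):
Hanging mass: 20.3 × 9.8 = 198.9 N down at 2.086 m → arm 1.096 m, τ = 198.9 × 1.096 = 218 N·m counterclockwise.
Sandbag: 20.5 × 9.8 = 200.9 N down at 2.501 m → arm 1.511 m, τ = 200.9 × 1.511 = 303.6 N·m counterclockwise.
Lamp: 3.15 × 9.8 = 30.87 N down at 1.7 m → arm 0.71 m, τ = 30.87 × 0.71 = 21.92 N·m counterclockwise.
Net moment of known loads = 543.5 N·m counterclockwise.
An unknown mass m at 0.21 m has arm 0.78 m; its moment is m·g·0.78 clockwise.
Στ = 0 ⇒ m × 9.8 × 0.78 = 543.5 ⇒ m = 543.5 / (9.8 × 0.78) = 71.1 kg.

m ≈ 71.1 kg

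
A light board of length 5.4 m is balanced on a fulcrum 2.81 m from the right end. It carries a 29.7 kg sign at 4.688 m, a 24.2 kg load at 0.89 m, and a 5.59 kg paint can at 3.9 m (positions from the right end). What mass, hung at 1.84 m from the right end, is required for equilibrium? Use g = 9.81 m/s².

m ≈ 15.9 kg

About the fulcrum (at 2.81 m from the right end):
Sign: 29.7 × 9.81 = 291.4 N down at 4.688 m → arm 1.878 m, τ = 291.4 × 1.878 = 547.2 N·m counterclockwise.
Load: 24.2 × 9.81 = 237.4 N down at 0.89 m → arm 1.92 m, τ = 237.4 × 1.92 = 455.8 N·m clockwise.
Paint can: 5.59 × 9.81 = 54.84 N down at 3.9 m → arm 1.09 m, τ = 54.84 × 1.09 = 59.78 N·m counterclockwise.
Net moment of known loads = 151.2 N·m counterclockwise.
An unknown mass m at 1.84 m has arm 0.97 m; its moment is m·g·0.97 clockwise.
Balancing moments: m × 9.81 × 0.97 = 151.2, giving m = 151.2 / (9.81 × 0.97) = 15.9 kg.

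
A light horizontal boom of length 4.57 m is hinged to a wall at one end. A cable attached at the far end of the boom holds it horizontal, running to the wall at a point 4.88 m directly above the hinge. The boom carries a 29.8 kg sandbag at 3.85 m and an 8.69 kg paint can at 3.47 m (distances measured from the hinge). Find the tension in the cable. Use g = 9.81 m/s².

T ≈ 426 N

Sum moments about the hinge (the unknown hinge reaction has zero arm there).
Sandbag: 29.8 × 9.81 = 292.3 N down at 3.85 m → arm 3.85 m, τ = 292.3 × 3.85 = 1125 N·m clockwise.
Paint can: 8.69 × 9.81 = 85.25 N down at 3.47 m → arm 3.47 m, τ = 85.25 × 3.47 = 295.8 N·m clockwise.
Total clockwise load moment = 1421 N·m.
The cable tension T acts at 4.57 m; only its component perpendicular to the boom, T sinθ, produces torque. sinθ = h/√(h²+d²) = 4.88/√(4.88²+4.57²) = 0.7299.
Στ = 0 ⇒ T × 4.57 × 0.7299 = 1421 ⇒ T = 1421 / 3.336 = 426 N.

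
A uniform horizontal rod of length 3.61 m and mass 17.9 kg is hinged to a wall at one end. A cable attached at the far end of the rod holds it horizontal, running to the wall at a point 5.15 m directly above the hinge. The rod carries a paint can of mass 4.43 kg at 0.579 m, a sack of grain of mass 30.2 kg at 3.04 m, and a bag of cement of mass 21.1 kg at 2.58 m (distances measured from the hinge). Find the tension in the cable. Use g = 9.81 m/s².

Take moments about the hinge.
Beam weight: 17.9 × 9.81 = 175.6 N down at 1.805 m → arm 1.805 m, τ = 175.6 × 1.805 = 317 N·m clockwise.
Paint can: 4.43 × 9.81 = 43.46 N down at 0.579 m → arm 0.579 m, τ = 43.46 × 0.579 = 25.16 N·m clockwise.
Sack of grain: 30.2 × 9.81 = 296.3 N down at 3.04 m → arm 3.04 m, τ = 296.3 × 3.04 = 900.8 N·m clockwise.
Bag of cement: 21.1 × 9.81 = 207 N down at 2.58 m → arm 2.58 m, τ = 207 × 2.58 = 534.1 N·m clockwise.
Total clockwise load moment = 1777 N·m.
The cable tension T acts at 3.61 m; only its component perpendicular to the rod, T sinθ, produces torque. sinθ = h/√(h²+d²) = 5.15/√(5.15²+3.61²) = 0.8189.
For rotational equilibrium, T × 3.61 × 0.8189 = 1777, so T = 1777 / 2.956 = 601 N.

T ≈ 601 N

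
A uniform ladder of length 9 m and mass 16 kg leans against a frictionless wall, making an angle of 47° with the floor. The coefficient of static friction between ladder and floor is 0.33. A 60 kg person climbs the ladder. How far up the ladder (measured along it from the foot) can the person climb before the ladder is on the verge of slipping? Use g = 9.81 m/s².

d ≈ 2.83 m

About the foot of the ladder:
Ladder weight 16×9.81 = 157 N acts at 4.5 m along the ladder; its horizontal arm is 4.5·cos47° = 3.069 m → τ = 481.8 N·m clockwise.
Person weight 60×9.81 = 588.6 N at distance d → arm d·cos47° → τ = 588.6·d·0.682 clockwise.
Wall normal N at the top has arm L sinθ = 6.582 m counterclockwise, so Στ = 0 gives N·6.582 = 481.8 + 401.4·d.
ΣFy = 0 ⇒ N_floor = 745.6 N, so the maximum friction is μ_s·N_floor = 0.33×745.6 = 246 N. ΣFx = 0 ⇒ N_wall = f, so at the slipping point N = 246 N.
Substituting: 246×6.582 = 481.8 + 401.4·d ⇒ d = (1619 − 481.8) / 401.4 = 2.83 m.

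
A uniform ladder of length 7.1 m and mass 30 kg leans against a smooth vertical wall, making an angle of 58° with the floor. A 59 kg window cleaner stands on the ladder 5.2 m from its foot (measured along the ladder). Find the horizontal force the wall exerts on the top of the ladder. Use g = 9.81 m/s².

N_wall ≈ 357 N

Sum moments about the foot of the ladder (the floor normal and friction both act there and drop out).
Ladder weight 30×9.81 = 294.3 N acts at 3.55 m along the ladder; its horizontal arm is 3.55·cos58° = 1.881 m → τ = 553.6 N·m clockwise.
Window cleaner: 59×9.81 = 578.8 N at 5.2 m → arm 2.756 m → τ = 1595 N·m clockwise.
Wall normal N acts horizontally at the top; its moment arm is the height L sinθ = 7.1·sin58° = 6.021 m, counterclockwise.
Setting net torque to zero: N × 6.021 = 2149 → N = 357 N.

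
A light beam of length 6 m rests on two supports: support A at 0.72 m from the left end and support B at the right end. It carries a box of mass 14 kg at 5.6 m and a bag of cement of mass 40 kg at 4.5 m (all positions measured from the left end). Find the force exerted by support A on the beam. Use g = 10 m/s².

R_A ≈ 124 N

Choose support B as the axis so its reaction then has zero moment arm.
Box: 14 × 10 = 140 N down at 5.6 m → arm 0.4 m, τ = 140 × 0.4 = 56 N·m counterclockwise.
Bag of cement: 40 × 10 = 400 N down at 4.5 m → arm 1.5 m, τ = 400 × 1.5 = 600 N·m counterclockwise.
Net load moment about support B = 656 N·m counterclockwise.
Reaction R at support A is upward at 0.72 m, arm 5.28 m → moment R × 5.28 clockwise.
Setting net torque to zero: R × 5.28 = 656 → R = 124 N.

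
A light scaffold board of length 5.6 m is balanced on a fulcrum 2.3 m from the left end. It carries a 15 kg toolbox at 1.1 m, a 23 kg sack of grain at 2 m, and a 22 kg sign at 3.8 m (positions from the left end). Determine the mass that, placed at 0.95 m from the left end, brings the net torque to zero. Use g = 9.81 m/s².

m ≈ 6 kg

About the fulcrum (at 2.3 m from the left end):
Toolbox: 15 × 9.81 = 147.2 N down at 1.1 m → arm 1.2 m, τ = 147.2 × 1.2 = 176.6 N·m counterclockwise.
Sack of grain: 23 × 9.81 = 225.6 N down at 2 m → arm 0.3 m, τ = 225.6 × 0.3 = 67.68 N·m counterclockwise.
Sign: 22 × 9.81 = 215.8 N down at 3.8 m → arm 1.5 m, τ = 215.8 × 1.5 = 323.7 N·m clockwise.
Net moment of known loads = 79.42 N·m clockwise.
An unknown mass m at 0.95 m has arm 1.35 m; its moment is m·g·1.35 counterclockwise.
Balancing moments: m × 9.81 × 1.35 = 79.42, giving m = 79.42 / (9.81 × 1.35) = 6 kg.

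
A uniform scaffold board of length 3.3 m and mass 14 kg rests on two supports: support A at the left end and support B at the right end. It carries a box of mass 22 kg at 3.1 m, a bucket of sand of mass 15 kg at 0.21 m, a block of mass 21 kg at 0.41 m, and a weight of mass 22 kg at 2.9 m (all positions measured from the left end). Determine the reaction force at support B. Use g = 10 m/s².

Taking torques about support A:
Beam weight: 14 × 10 = 140 N down at 1.65 m → arm 1.65 m, τ = 140 × 1.65 = 231 N·m clockwise.
Box: 22 × 10 = 220 N down at 3.1 m → arm 3.1 m, τ = 220 × 3.1 = 682 N·m clockwise.
Bucket of sand: 15 × 10 = 150 N down at 0.21 m → arm 0.21 m, τ = 150 × 0.21 = 31.5 N·m clockwise.
Block: 21 × 10 = 210 N down at 0.41 m → arm 0.41 m, τ = 210 × 0.41 = 86.1 N·m clockwise.
Weight: 22 × 10 = 220 N down at 2.9 m → arm 2.9 m, τ = 220 × 2.9 = 638 N·m clockwise.
Net load moment about support A = 1669 N·m clockwise.
Reaction R at support B is upward at 3.3 m, arm 3.3 m → moment R × 3.3 counterclockwise.
Στ = 0 ⇒ R × 3.3 = 1669 ⇒ R = 506 N.

R_B ≈ 506 N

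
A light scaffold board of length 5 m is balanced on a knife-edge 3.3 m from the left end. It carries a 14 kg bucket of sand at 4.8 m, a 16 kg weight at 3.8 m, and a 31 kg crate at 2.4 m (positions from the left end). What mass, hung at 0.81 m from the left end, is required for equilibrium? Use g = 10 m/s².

m ≈ 0.442 kg

Taking torques about the knife-edge (at 3.3 m from the left end):
Bucket of sand: 14 × 10 = 140 N down at 4.8 m → arm 1.5 m, τ = 140 × 1.5 = 210 N·m clockwise.
Weight: 16 × 10 = 160 N down at 3.8 m → arm 0.5 m, τ = 160 × 0.5 = 80 N·m clockwise.
Crate: 31 × 10 = 310 N down at 2.4 m → arm 0.9 m, τ = 310 × 0.9 = 279 N·m counterclockwise.
Net moment of known loads = 11 N·m clockwise.
An unknown mass m at 0.81 m has arm 2.49 m; its moment is m·g·2.49 counterclockwise.
For rotational equilibrium, m × 10 × 2.49 = 11, so m = 11 / (10 × 2.49) = 0.442 kg.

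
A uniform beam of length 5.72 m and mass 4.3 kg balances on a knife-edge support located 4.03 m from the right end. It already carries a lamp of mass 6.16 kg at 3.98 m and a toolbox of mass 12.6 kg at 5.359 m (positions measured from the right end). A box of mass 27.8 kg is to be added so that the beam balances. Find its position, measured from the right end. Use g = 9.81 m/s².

x ≈ 3.62 m from the right end

About the knife-edge support (at 4.03 m from the right end):
Beam weight: 4.3 × 9.81 = 42.18 N down at 2.86 m → arm 1.17 m, τ = 42.18 × 1.17 = 49.35 N·m clockwise.
Lamp: 6.16 × 9.81 = 60.43 N down at 3.98 m → arm 0.05 m, τ = 60.43 × 0.05 = 3.022 N·m clockwise.
Toolbox: 12.6 × 9.81 = 123.6 N down at 5.359 m → arm 1.329 m, τ = 123.6 × 1.329 = 164.3 N·m counterclockwise.
Net moment of existing loads = 111.9 N·m counterclockwise.
The box weighs 27.8 × 9.81 = 272.7 N and must supply an equal clockwise moment, so its lever arm about the knife-edge support is 111.9 / 272.7 = 0.41 m.
That puts it at 4.03 − 0.41 = 3.62 m from the right end.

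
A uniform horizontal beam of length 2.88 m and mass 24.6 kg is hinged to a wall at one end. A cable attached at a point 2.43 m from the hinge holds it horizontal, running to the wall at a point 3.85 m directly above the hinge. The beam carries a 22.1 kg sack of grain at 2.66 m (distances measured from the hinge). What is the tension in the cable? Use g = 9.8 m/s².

T ≈ 449 N

Take moments about the hinge.
Beam weight: 24.6 × 9.8 = 241.1 N down at 1.44 m → arm 1.44 m, τ = 241.1 × 1.44 = 347.2 N·m clockwise.
Sack of grain: 22.1 × 9.8 = 216.6 N down at 2.66 m → arm 2.66 m, τ = 216.6 × 2.66 = 576.2 N·m clockwise.
Total clockwise load moment = 923.4 N·m.
The cable tension T acts at 2.43 m; only its component perpendicular to the beam, T sinθ, produces torque. sinθ = h/√(h²+d²) = 3.85/√(3.85²+2.43²) = 0.8456.
For rotational equilibrium, T × 2.43 × 0.8456 = 923.4, so T = 923.4 / 2.055 = 449 N.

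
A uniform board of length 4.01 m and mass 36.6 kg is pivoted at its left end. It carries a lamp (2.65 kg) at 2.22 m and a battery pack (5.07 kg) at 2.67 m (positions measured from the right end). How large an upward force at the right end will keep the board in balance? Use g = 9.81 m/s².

F ≈ 208 N

About the left end:
Beam weight: 36.6 × 9.81 = 359 N down at 2.005 m → arm 2.005 m, τ = 359 × 2.005 = 719.8 N·m clockwise.
Lamp: 2.65 × 9.81 = 26 N down at 2.22 m → arm 1.79 m, τ = 26 × 1.79 = 46.54 N·m clockwise.
Battery pack: 5.07 × 9.81 = 49.74 N down at 2.67 m → arm 1.34 m, τ = 49.74 × 1.34 = 66.65 N·m clockwise.
Net moment of the loads = 833 N·m clockwise.
The upward force F acts at the right end, arm 4.01 m, giving F × 4.01 counterclockwise.
For rotational equilibrium, F × 4.01 = 833, so F = 833 / 4.01 = 208 N.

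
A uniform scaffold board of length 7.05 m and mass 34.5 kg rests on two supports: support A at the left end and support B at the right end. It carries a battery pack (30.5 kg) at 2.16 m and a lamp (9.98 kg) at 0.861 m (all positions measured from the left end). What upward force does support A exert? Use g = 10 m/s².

Take moments about support B.
Beam weight: 34.5 × 10 = 345 N down at 3.525 m → arm 3.525 m, τ = 345 × 3.525 = 1216 N·m counterclockwise.
Battery pack: 30.5 × 10 = 305 N down at 2.16 m → arm 4.89 m, τ = 305 × 4.89 = 1491 N·m counterclockwise.
Lamp: 9.98 × 10 = 99.8 N down at 0.861 m → arm 6.189 m, τ = 99.8 × 6.189 = 617.7 N·m counterclockwise.
Net load moment about support B = 3325 N·m counterclockwise.
Reaction R at support A is upward at 0 m, arm 7.05 m → moment R × 7.05 clockwise.
Setting net torque to zero: R × 7.05 = 3325 → R = 472 N.

R_A ≈ 472 N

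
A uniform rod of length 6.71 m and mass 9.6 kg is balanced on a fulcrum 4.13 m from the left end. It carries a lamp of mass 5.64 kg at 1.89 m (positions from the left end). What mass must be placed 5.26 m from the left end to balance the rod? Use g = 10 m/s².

m ≈ 17.8 kg

About the fulcrum (at 4.13 m from the left end):
Beam weight: 9.6 × 10 = 96 N down at 3.355 m → arm 0.775 m, τ = 96 × 0.775 = 74.4 N·m counterclockwise.
Lamp: 5.64 × 10 = 56.4 N down at 1.89 m → arm 2.24 m, τ = 56.4 × 2.24 = 126.3 N·m counterclockwise.
Net moment of known loads = 200.7 N·m counterclockwise.
An unknown mass m at 5.26 m has arm 1.13 m; its moment is m·g·1.13 clockwise.
Setting net torque to zero: m × 10 × 1.13 = 200.7 → m = 200.7 / (10 × 1.13) = 17.8 kg.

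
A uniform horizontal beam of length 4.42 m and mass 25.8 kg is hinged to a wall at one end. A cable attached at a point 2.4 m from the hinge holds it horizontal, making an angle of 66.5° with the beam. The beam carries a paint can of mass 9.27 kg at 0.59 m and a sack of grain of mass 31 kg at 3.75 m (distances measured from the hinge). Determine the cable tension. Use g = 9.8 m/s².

T ≈ 796 N

Taking torques about the hinge:
Beam weight: 25.8 × 9.8 = 252.8 N down at 2.21 m → arm 2.21 m, τ = 252.8 × 2.21 = 558.7 N·m clockwise.
Paint can: 9.27 × 9.8 = 90.85 N down at 0.59 m → arm 0.59 m, τ = 90.85 × 0.59 = 53.6 N·m clockwise.
Sack of grain: 31 × 9.8 = 303.8 N down at 3.75 m → arm 3.75 m, τ = 303.8 × 3.75 = 1139 N·m clockwise.
Total clockwise load moment = 1751 N·m.
The cable tension T acts at 2.4 m; only its component perpendicular to the beam, T sinθ, produces torque. sin 66.5° = 0.9171.
Setting net torque to zero: T × 2.4 × 0.9171 = 1751 → T = 1751 / 2.201 = 796 N.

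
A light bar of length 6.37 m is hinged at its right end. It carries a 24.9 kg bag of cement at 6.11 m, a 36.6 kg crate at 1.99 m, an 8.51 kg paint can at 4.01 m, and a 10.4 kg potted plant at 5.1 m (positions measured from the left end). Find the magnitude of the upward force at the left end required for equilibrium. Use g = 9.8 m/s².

F ≈ 308 N

Taking torques about the right end:
Bag of cement: 24.9 × 9.8 = 244 N down at 6.11 m → arm 0.26 m, τ = 244 × 0.26 = 63.44 N·m counterclockwise.
Crate: 36.6 × 9.8 = 358.7 N down at 1.99 m → arm 4.38 m, τ = 358.7 × 4.38 = 1571 N·m counterclockwise.
Paint can: 8.51 × 9.8 = 83.4 N down at 4.01 m → arm 2.36 m, τ = 83.4 × 2.36 = 196.8 N·m counterclockwise.
Potted plant: 10.4 × 9.8 = 101.9 N down at 5.1 m → arm 1.27 m, τ = 101.9 × 1.27 = 129.4 N·m counterclockwise.
Net moment of the loads = 1961 N·m counterclockwise.
The upward force F acts at the left end, arm 6.37 m, giving F × 6.37 clockwise.
Στ = 0 ⇒ F × 6.37 = 1961 ⇒ F = 1961 / 6.37 = 308 N.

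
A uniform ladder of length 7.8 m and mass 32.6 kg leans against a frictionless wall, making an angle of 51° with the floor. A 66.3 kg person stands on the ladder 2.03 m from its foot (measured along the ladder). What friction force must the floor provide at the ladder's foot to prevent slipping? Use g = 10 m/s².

f ≈ 272 N

Taking torques about the foot of the ladder:
Ladder weight 32.6×10 = 326 N acts at 3.9 m along the ladder; its horizontal arm is 3.9·cos51° = 2.454 m → τ = 800 N·m clockwise.
Person: 66.3×10 = 663 N at 2.03 m → arm 1.278 m → τ = 847.3 N·m clockwise.
Wall normal N acts horizontally at the top; its moment arm is the height L sinθ = 7.8·sin51° = 6.062 m, counterclockwise.
For rotational equilibrium, N × 6.062 = 1647, so N = 272 N.
ΣFx = 0: friction at the foot balances the wall's push, so f = N_wall = 272 N.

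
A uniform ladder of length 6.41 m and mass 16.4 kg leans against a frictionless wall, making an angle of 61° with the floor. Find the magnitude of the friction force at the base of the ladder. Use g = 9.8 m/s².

Take moments about the foot of the ladder.
Ladder weight 16.4×9.8 = 160.7 N acts at 3.205 m along the ladder; its horizontal arm is 3.205·cos61° = 1.554 m → τ = 249.7 N·m clockwise.
Wall normal N acts horizontally at the top; its moment arm is the height L sinθ = 6.41·sin61° = 5.606 m, counterclockwise.
Balancing moments: N × 5.606 = 249.7, giving N = 44.5 N.
ΣFx = 0: friction at the foot balances the wall's push, so f = N_wall = 44.5 N.

f ≈ 44.5 N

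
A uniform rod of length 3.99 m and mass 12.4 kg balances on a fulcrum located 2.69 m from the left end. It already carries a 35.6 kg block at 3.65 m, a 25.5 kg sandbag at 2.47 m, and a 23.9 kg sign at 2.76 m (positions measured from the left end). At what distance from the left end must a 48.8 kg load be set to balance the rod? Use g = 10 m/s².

Taking torques about the fulcrum (at 2.69 m from the left end):
Beam weight: 12.4 × 10 = 124 N down at 1.995 m → arm 0.695 m, τ = 124 × 0.695 = 86.18 N·m counterclockwise.
Block: 35.6 × 10 = 356 N down at 3.65 m → arm 0.96 m, τ = 356 × 0.96 = 341.8 N·m clockwise.
Sandbag: 25.5 × 10 = 255 N down at 2.47 m → arm 0.22 m, τ = 255 × 0.22 = 56.1 N·m counterclockwise.
Sign: 23.9 × 10 = 239 N down at 2.76 m → arm 0.07 m, τ = 239 × 0.07 = 16.73 N·m clockwise.
Net moment of existing loads = 216.2 N·m clockwise.
The load weighs 48.8 × 10 = 488 N and must supply an equal counterclockwise moment, so its lever arm about the fulcrum is 216.2 / 488 = 0.443 m.
That puts it at 2.69 − 0.443 = 2.25 m from the left end.

x ≈ 2.25 m from the left end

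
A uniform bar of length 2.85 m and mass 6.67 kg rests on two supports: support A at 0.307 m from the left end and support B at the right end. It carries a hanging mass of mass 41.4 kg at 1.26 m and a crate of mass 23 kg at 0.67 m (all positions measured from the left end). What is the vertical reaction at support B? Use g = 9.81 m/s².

R_B ≈ 213 N

Taking torques about support A:
Beam weight: 6.67 × 9.81 = 65.43 N down at 1.425 m → arm 1.118 m, τ = 65.43 × 1.118 = 73.15 N·m clockwise.
Hanging mass: 41.4 × 9.81 = 406.1 N down at 1.26 m → arm 0.953 m, τ = 406.1 × 0.953 = 387 N·m clockwise.
Crate: 23 × 9.81 = 225.6 N down at 0.67 m → arm 0.363 m, τ = 225.6 × 0.363 = 81.89 N·m clockwise.
Net load moment about support A = 542 N·m clockwise.
Reaction R at support B is upward at 2.85 m, arm 2.543 m → moment R × 2.543 counterclockwise.
Στ = 0 ⇒ R × 2.543 = 542 ⇒ R = 213 N.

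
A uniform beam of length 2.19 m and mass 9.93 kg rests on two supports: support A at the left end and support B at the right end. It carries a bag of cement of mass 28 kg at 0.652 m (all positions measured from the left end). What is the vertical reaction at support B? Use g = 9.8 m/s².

Taking torques about support A:
Beam weight: 9.93 × 9.8 = 97.31 N down at 1.095 m → arm 1.095 m, τ = 97.31 × 1.095 = 106.6 N·m clockwise.
Bag of cement: 28 × 9.8 = 274.4 N down at 0.652 m → arm 0.652 m, τ = 274.4 × 0.652 = 178.9 N·m clockwise.
Net load moment about support A = 285.5 N·m clockwise.
Reaction R at support B is upward at 2.19 m, arm 2.19 m → moment R × 2.19 counterclockwise.
Setting net torque to zero: R × 2.19 = 285.5 → R = 130 N.

R_B ≈ 130 N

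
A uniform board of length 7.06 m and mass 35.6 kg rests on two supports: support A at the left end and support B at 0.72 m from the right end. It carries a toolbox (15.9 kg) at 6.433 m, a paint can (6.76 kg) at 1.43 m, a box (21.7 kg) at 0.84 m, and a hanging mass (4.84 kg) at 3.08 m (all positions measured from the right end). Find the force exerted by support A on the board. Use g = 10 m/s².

Choose support B as the axis so its reaction then has zero moment arm.
Beam weight: 35.6 × 10 = 356 N down at 3.53 m → arm 2.81 m, τ = 356 × 2.81 = 1000 N·m counterclockwise.
Toolbox: 15.9 × 10 = 159 N down at 6.433 m → arm 5.713 m, τ = 159 × 5.713 = 908.4 N·m counterclockwise.
Paint can: 6.76 × 10 = 67.6 N down at 1.43 m → arm 0.71 m, τ = 67.6 × 0.71 = 48 N·m counterclockwise.
Box: 21.7 × 10 = 217 N down at 0.84 m → arm 0.12 m, τ = 217 × 0.12 = 26.04 N·m counterclockwise.
Hanging mass: 4.84 × 10 = 48.4 N down at 3.08 m → arm 2.36 m, τ = 48.4 × 2.36 = 114.2 N·m counterclockwise.
Net load moment about support B = 2097 N·m counterclockwise.
Reaction R at support A is upward at 7.06 m, arm 6.34 m → moment R × 6.34 clockwise.
For rotational equilibrium, R × 6.34 = 2097, so R = 331 N.

R_A ≈ 331 N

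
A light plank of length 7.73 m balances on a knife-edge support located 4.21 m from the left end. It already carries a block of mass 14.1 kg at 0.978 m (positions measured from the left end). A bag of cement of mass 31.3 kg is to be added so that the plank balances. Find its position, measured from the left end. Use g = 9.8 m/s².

x ≈ 5.67 m from the left end

Take moments about the knife-edge support (at 4.21 m from the left end).
Block: 14.1 × 9.8 = 138.2 N down at 0.978 m → arm 3.232 m, τ = 138.2 × 3.232 = 446.7 N·m counterclockwise.
Net moment of existing loads = 446.7 N·m counterclockwise.
The bag of cement weighs 31.3 × 9.8 = 306.7 N and must supply an equal clockwise moment, so its lever arm about the knife-edge support is 446.7 / 306.7 = 1.46 m.
That puts it at 4.21 + 1.46 = 5.67 m from the left end.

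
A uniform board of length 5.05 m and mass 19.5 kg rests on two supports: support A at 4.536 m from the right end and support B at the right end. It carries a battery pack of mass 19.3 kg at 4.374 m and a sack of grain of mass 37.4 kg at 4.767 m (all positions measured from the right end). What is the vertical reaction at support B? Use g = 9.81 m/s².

Choose support A as the axis so its reaction then has zero moment arm.
Beam weight: 19.5 × 9.81 = 191.3 N down at 2.525 m → arm 2.011 m, τ = 191.3 × 2.011 = 384.7 N·m clockwise.
Battery pack: 19.3 × 9.81 = 189.3 N down at 4.374 m → arm 0.162 m, τ = 189.3 × 0.162 = 30.67 N·m clockwise.
Sack of grain: 37.4 × 9.81 = 366.9 N down at 4.767 m → arm 0.231 m, τ = 366.9 × 0.231 = 84.75 N·m counterclockwise.
Net load moment about support A = 330.6 N·m clockwise.
Reaction R at support B is upward at 0 m, arm 4.536 m → moment R × 4.536 counterclockwise.
Balancing moments: R × 4.536 = 330.6, giving R = 72.9 N.

R_B ≈ 72.9 N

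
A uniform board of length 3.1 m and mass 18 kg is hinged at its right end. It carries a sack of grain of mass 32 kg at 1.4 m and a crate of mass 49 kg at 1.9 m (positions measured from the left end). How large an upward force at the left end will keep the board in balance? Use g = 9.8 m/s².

Take moments about the right end.
Beam weight: 18 × 9.8 = 176.4 N down at 1.55 m → arm 1.55 m, τ = 176.4 × 1.55 = 273.4 N·m counterclockwise.
Sack of grain: 32 × 9.8 = 313.6 N down at 1.4 m → arm 1.7 m, τ = 313.6 × 1.7 = 533.1 N·m counterclockwise.
Crate: 49 × 9.8 = 480.2 N down at 1.9 m → arm 1.2 m, τ = 480.2 × 1.2 = 576.2 N·m counterclockwise.
Net moment of the loads = 1383 N·m counterclockwise.
The upward force F acts at the left end, arm 3.1 m, giving F × 3.1 clockwise.
For rotational equilibrium, F × 3.1 = 1383, so F = 1383 / 3.1 = 446 N.

F ≈ 446 N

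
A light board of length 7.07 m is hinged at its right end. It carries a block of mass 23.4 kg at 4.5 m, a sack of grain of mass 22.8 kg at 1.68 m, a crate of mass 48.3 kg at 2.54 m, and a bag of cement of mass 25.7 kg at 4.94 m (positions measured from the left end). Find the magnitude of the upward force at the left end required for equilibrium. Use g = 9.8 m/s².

About the right end:
Block: 23.4 × 9.8 = 229.3 N down at 4.5 m → arm 2.57 m, τ = 229.3 × 2.57 = 589.3 N·m counterclockwise.
Sack of grain: 22.8 × 9.8 = 223.4 N down at 1.68 m → arm 5.39 m, τ = 223.4 × 5.39 = 1204 N·m counterclockwise.
Crate: 48.3 × 9.8 = 473.3 N down at 2.54 m → arm 4.53 m, τ = 473.3 × 4.53 = 2144 N·m counterclockwise.
Bag of cement: 25.7 × 9.8 = 251.9 N down at 4.94 m → arm 2.13 m, τ = 251.9 × 2.13 = 536.5 N·m counterclockwise.
Net moment of the loads = 4474 N·m counterclockwise.
The upward force F acts at the left end, arm 7.07 m, giving F × 7.07 clockwise.
For rotational equilibrium, F × 7.07 = 4474, so F = 4474 / 7.07 = 633 N.

F ≈ 633 N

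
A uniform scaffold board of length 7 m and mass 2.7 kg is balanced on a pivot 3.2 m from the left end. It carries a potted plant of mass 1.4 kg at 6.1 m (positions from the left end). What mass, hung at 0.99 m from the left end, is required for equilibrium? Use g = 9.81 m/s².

m ≈ 2.2 kg

Taking torques about the pivot (at 3.2 m from the left end):
Beam weight: 2.7 × 9.81 = 26.49 N down at 3.5 m → arm 0.3 m, τ = 26.49 × 0.3 = 7.947 N·m clockwise.
Potted plant: 1.4 × 9.81 = 13.73 N down at 6.1 m → arm 2.9 m, τ = 13.73 × 2.9 = 39.82 N·m clockwise.
Net moment of known loads = 47.77 N·m clockwise.
An unknown mass m at 0.99 m has arm 2.21 m; its moment is m·g·2.21 counterclockwise.
For rotational equilibrium, m × 9.81 × 2.21 = 47.77, so m = 47.77 / (9.81 × 2.21) = 2.2 kg.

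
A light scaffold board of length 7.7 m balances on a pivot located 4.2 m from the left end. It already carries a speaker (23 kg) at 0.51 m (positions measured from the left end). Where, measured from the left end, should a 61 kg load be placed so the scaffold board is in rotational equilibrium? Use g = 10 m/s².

x ≈ 5.59 m from the left end

Taking torques about the pivot (at 4.2 m from the left end):
Speaker: 23 × 10 = 230 N down at 0.51 m → arm 3.69 m, τ = 230 × 3.69 = 848.7 N·m counterclockwise.
Net moment of existing loads = 848.7 N·m counterclockwise.
The load weighs 61 × 10 = 610 N and must supply an equal clockwise moment, so its lever arm about the pivot is 848.7 / 610 = 1.39 m.
That puts it at 4.2 + 1.39 = 5.59 m from the left end.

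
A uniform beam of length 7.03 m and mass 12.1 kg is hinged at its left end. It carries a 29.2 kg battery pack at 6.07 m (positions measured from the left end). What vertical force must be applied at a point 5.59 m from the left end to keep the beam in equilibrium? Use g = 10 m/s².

F ≈ 393 N

About the left end:
Beam weight: 12.1 × 10 = 121 N down at 3.515 m → arm 3.515 m, τ = 121 × 3.515 = 425.3 N·m clockwise.
Battery pack: 29.2 × 10 = 292 N down at 6.07 m → arm 6.07 m, τ = 292 × 6.07 = 1772 N·m clockwise.
Net moment of the loads = 2197 N·m clockwise.
The upward force F acts at a point 5.59 m from the left end, arm 5.59 m, giving F × 5.59 counterclockwise.
Στ = 0 ⇒ F × 5.59 = 2197 ⇒ F = 2197 / 5.59 = 393 N.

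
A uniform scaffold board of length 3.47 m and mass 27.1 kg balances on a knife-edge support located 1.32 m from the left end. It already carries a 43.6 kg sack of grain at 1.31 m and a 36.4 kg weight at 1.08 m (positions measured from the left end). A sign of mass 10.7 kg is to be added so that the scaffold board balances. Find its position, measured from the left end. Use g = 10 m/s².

x ≈ 1.13 m from the left end

About the knife-edge support (at 1.32 m from the left end):
Beam weight: 27.1 × 10 = 271 N down at 1.735 m → arm 0.415 m, τ = 271 × 0.415 = 112.5 N·m clockwise.
Sack of grain: 43.6 × 10 = 436 N down at 1.31 m → arm 0.01 m, τ = 436 × 0.01 = 4.36 N·m counterclockwise.
Weight: 36.4 × 10 = 364 N down at 1.08 m → arm 0.24 m, τ = 364 × 0.24 = 87.36 N·m counterclockwise.
Net moment of existing loads = 20.78 N·m clockwise.
The sign weighs 10.7 × 10 = 107 N and must supply an equal counterclockwise moment, so its lever arm about the knife-edge support is 20.78 / 107 = 0.194 m.
That puts it at 1.32 − 0.194 = 1.13 m from the left end.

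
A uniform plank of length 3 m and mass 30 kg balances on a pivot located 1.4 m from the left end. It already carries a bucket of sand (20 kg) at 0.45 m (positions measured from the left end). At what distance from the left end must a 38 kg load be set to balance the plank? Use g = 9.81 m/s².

x ≈ 1.82 m from the left end

Sum moments about the pivot (at 1.4 m from the left end) (the support reaction has zero arm there).
Beam weight: 30 × 9.81 = 294.3 N down at 1.5 m → arm 0.1 m, τ = 294.3 × 0.1 = 29.43 N·m clockwise.
Bucket of sand: 20 × 9.81 = 196.2 N down at 0.45 m → arm 0.95 m, τ = 196.2 × 0.95 = 186.4 N·m counterclockwise.
Net moment of existing loads = 157 N·m counterclockwise.
The load weighs 38 × 9.81 = 372.8 N and must supply an equal clockwise moment, so its lever arm about the pivot is 157 / 372.8 = 0.421 m.
That puts it at 1.4 + 0.421 = 1.82 m from the left end.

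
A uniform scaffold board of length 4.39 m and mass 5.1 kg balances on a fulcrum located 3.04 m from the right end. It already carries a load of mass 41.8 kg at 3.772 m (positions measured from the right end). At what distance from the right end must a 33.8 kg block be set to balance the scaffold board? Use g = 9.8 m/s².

x ≈ 2.26 m from the right end

Choose the fulcrum (at 3.04 m from the right end) as the axis so the support reaction has zero arm there.
Beam weight: 5.1 × 9.8 = 49.98 N down at 2.195 m → arm 0.845 m, τ = 49.98 × 0.845 = 42.23 N·m clockwise.
Load: 41.8 × 9.8 = 409.6 N down at 3.772 m → arm 0.732 m, τ = 409.6 × 0.732 = 299.8 N·m counterclockwise.
Net moment of existing loads = 257.6 N·m counterclockwise.
The block weighs 33.8 × 9.8 = 331.2 N and must supply an equal clockwise moment, so its lever arm about the fulcrum is 257.6 / 331.2 = 0.778 m.
That puts it at 3.04 − 0.778 = 2.26 m from the right end.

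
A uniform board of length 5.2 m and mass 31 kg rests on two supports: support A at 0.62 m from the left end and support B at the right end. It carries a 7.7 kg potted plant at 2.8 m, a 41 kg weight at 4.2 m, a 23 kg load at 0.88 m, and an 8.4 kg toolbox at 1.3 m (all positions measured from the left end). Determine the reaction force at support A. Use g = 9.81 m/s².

R_A ≈ 583 N

Taking torques about support B:
Beam weight: 31 × 9.81 = 304.1 N down at 2.6 m → arm 2.6 m, τ = 304.1 × 2.6 = 790.7 N·m counterclockwise.
Potted plant: 7.7 × 9.81 = 75.54 N down at 2.8 m → arm 2.4 m, τ = 75.54 × 2.4 = 181.3 N·m counterclockwise.
Weight: 41 × 9.81 = 402.2 N down at 4.2 m → arm 1 m, τ = 402.2 × 1 = 402.2 N·m counterclockwise.
Load: 23 × 9.81 = 225.6 N down at 0.88 m → arm 4.32 m, τ = 225.6 × 4.32 = 974.6 N·m counterclockwise.
Toolbox: 8.4 × 9.81 = 82.4 N down at 1.3 m → arm 3.9 m, τ = 82.4 × 3.9 = 321.4 N·m counterclockwise.
Net load moment about support B = 2670 N·m counterclockwise.
Reaction R at support A is upward at 0.62 m, arm 4.58 m → moment R × 4.58 clockwise.
For rotational equilibrium, R × 4.58 = 2670, so R = 583 N.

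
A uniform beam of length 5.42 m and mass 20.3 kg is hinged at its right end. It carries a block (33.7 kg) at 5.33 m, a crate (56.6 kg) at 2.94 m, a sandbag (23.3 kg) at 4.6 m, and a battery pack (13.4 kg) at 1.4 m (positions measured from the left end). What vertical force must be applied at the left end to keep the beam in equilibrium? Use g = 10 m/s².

F ≈ 501 N

Sum moments about the right end (the unknown pivot reaction has zero arm there).
Beam weight: 20.3 × 10 = 203 N down at 2.71 m → arm 2.71 m, τ = 203 × 2.71 = 550.1 N·m counterclockwise.
Block: 33.7 × 10 = 337 N down at 5.33 m → arm 0.09 m, τ = 337 × 0.09 = 30.33 N·m counterclockwise.
Crate: 56.6 × 10 = 566 N down at 2.94 m → arm 2.48 m, τ = 566 × 2.48 = 1404 N·m counterclockwise.
Sandbag: 23.3 × 10 = 233 N down at 4.6 m → arm 0.82 m, τ = 233 × 0.82 = 191.1 N·m counterclockwise.
Battery pack: 13.4 × 10 = 134 N down at 1.4 m → arm 4.02 m, τ = 134 × 4.02 = 538.7 N·m counterclockwise.
Net moment of the loads = 2714 N·m counterclockwise.
The upward force F acts at the left end, arm 5.42 m, giving F × 5.42 clockwise.
Στ = 0 ⇒ F × 5.42 = 2714 ⇒ F = 2714 / 5.42 = 501 N.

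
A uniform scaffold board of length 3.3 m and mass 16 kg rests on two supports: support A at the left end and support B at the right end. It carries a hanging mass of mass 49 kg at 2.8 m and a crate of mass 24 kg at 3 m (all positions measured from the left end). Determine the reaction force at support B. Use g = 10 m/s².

R_B ≈ 714 N

Sum moments about support A (its reaction then has zero moment arm).
Beam weight: 16 × 10 = 160 N down at 1.65 m → arm 1.65 m, τ = 160 × 1.65 = 264 N·m clockwise.
Hanging mass: 49 × 10 = 490 N down at 2.8 m → arm 2.8 m, τ = 490 × 2.8 = 1372 N·m clockwise.
Crate: 24 × 10 = 240 N down at 3 m → arm 3 m, τ = 240 × 3 = 720 N·m clockwise.
Net load moment about support A = 2356 N·m clockwise.
Reaction R at support B is upward at 3.3 m, arm 3.3 m → moment R × 3.3 counterclockwise.
Balancing moments: R × 3.3 = 2356, giving R = 714 N.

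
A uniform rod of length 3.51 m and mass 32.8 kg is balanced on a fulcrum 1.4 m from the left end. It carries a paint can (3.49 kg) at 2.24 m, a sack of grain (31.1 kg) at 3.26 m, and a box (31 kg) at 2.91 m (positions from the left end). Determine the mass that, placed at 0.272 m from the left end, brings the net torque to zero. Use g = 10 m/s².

About the fulcrum (at 1.4 m from the left end):
Beam weight: 32.8 × 10 = 328 N down at 1.755 m → arm 0.355 m, τ = 328 × 0.355 = 116.4 N·m clockwise.
Paint can: 3.49 × 10 = 34.9 N down at 2.24 m → arm 0.84 m, τ = 34.9 × 0.84 = 29.32 N·m clockwise.
Sack of grain: 31.1 × 10 = 311 N down at 3.26 m → arm 1.86 m, τ = 311 × 1.86 = 578.5 N·m clockwise.
Box: 31 × 10 = 310 N down at 2.91 m → arm 1.51 m, τ = 310 × 1.51 = 468.1 N·m clockwise.
Net moment of known loads = 1192 N·m clockwise.
An unknown mass m at 0.272 m has arm 1.128 m; its moment is m·g·1.128 counterclockwise.
Στ = 0 ⇒ m × 10 × 1.128 = 1192 ⇒ m = 1192 / (10 × 1.128) = 106 kg.

m ≈ 106 kg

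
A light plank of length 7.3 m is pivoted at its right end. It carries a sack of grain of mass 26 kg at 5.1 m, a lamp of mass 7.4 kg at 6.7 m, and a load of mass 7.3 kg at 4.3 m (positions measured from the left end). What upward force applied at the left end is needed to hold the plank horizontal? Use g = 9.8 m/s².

Taking torques about the right end:
Sack of grain: 26 × 9.8 = 254.8 N down at 5.1 m → arm 2.2 m, τ = 254.8 × 2.2 = 560.6 N·m counterclockwise.
Lamp: 7.4 × 9.8 = 72.52 N down at 6.7 m → arm 0.6 m, τ = 72.52 × 0.6 = 43.51 N·m counterclockwise.
Load: 7.3 × 9.8 = 71.54 N down at 4.3 m → arm 3 m, τ = 71.54 × 3 = 214.6 N·m counterclockwise.
Net moment of the loads = 818.7 N·m counterclockwise.
The upward force F acts at the left end, arm 7.3 m, giving F × 7.3 clockwise.
Στ = 0 ⇒ F × 7.3 = 818.7 ⇒ F = 818.7 / 7.3 = 112 N.

F ≈ 112 N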